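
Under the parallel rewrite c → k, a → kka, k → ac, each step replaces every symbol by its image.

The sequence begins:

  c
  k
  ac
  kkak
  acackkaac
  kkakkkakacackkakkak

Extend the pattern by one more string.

acackkaacacackkaackkakkkakacackkaacackkaac

Applying the rule to each of the 19 symbols of kkakkkakacackkakkak gives the pieces ac ac kka ac ac ac kka ac kka k kka k ac ac kka ac ac kka ac, which concatenate to the answer.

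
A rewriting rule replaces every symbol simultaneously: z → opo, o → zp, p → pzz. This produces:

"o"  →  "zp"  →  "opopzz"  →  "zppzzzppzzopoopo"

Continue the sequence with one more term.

opopzzpzzopoopoopopzzpzzopoopozppzzzpzppzzzp

Replace each of the 16 characters of zppzzzppzzopoopo in place — opo pzz pzz opo opo opo pzz pzz opo opo zp pzz zp zp pzz zp — and concatenate.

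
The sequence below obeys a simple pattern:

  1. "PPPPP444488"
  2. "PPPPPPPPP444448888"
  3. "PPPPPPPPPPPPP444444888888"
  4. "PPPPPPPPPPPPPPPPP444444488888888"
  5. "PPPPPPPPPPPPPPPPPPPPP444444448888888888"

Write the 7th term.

PPPPPPPPPPPPPPPPPPPPPPPPPPPPP444444444488888888888888

Each string has the form P^{4n+1} 4^{n+3} 8^{2n} (n = 1, 2, …).
At n = 7 the blocks have lengths 29, 10, 14.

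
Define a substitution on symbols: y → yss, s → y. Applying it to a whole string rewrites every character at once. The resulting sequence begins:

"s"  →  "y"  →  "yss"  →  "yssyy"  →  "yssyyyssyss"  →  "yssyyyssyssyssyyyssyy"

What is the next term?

Rewriting the 21 symbols of yssyyyssyssyssyyyssyy one by one yields yss y y yss yss yss y y yss y y yss y y yss yss yss y y yss yss; concatenated:

yssyyyssyssyssyyyssyyyssyyyssyssyssyyyssyss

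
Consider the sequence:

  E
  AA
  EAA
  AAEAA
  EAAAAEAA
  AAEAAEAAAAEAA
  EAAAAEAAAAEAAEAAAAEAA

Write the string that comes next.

This is a Fibonacci-style word recurrence s(k) = s(k−2)·s(k−1): e.g. E·AA = EAA.
So term 8 is AAEAAEAAAAEAA·EAAAAEAAAAEAAEAAAAEAA.

AAEAAEAAAAEAAEAAAAEAAAAEAAEAAAAEAA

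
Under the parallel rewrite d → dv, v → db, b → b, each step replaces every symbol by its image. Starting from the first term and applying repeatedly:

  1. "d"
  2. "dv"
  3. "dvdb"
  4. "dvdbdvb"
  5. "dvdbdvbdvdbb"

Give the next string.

Expanding dvdbdvbdvdbb: d→dv, v→db, d→dv, b→b, d→dv, v→db, b→b, d→dv, v→db, d→dv, b→b, b→b. Concatenated: dv db dv b dv db b dv db dv b b.

dvdbdvbdvdbbdvdbdvbb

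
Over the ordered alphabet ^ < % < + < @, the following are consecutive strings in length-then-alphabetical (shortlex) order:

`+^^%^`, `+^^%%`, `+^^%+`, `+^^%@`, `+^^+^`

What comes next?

+^^+%

Treat +^^+^ as a base-4 numeral over the given alphabet and add one, carrying through any trailing @'s.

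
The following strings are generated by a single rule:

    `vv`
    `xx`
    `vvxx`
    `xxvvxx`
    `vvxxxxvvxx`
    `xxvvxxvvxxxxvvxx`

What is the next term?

vvxxxxvvxxxxvvxxvvxxxxvvxx

Each term (from the third on) is the two preceding terms concatenated in order: term 3 = vv·xx = vvxx.
The next term joins vvxxxxvvxx and xxvvxxvvxxxxvvxx.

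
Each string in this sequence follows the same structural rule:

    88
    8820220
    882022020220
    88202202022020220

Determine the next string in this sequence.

8820220202202022020220

The strings grow by a fixed suffix 20220 each time.
One more step from 88202202022020220 gives the answer.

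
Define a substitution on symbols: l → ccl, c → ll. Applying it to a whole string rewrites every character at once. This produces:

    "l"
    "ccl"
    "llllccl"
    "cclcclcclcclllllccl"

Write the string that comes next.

llllcclllllcclllllcclllllcclcclcclcclcclllllccl

Replace each of the 19 characters of cclcclcclcclllllccl in place — ll ll ccl ll ll ccl ll ll ccl ll ll ccl ccl ccl ccl ccl ll ll ccl — and concatenate.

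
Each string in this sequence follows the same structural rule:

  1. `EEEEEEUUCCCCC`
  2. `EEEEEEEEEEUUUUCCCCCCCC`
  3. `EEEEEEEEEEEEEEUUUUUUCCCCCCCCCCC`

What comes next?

Reading off run lengths: E runs 6, 10, 14; U runs 2, 4, 6; C runs 5, 8, 11 — each is linear in n, where the shown terms are n = 2, 3, 4.
At n = 5 the blocks have lengths 18, 8, 14.

EEEEEEEEEEEEEEEEEEUUUUUUUUCCCCCCCCCCCCCC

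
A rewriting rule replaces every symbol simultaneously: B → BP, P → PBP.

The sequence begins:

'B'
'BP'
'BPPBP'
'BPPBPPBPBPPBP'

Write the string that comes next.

Replace each of the 13 characters of BPPBPPBPBPPBP in place — BP PBP PBP BP PBP PBP BP PBP BP PBP PBP BP PBP — and concatenate.

BPPBPPBPBPPBPPBPBPPBPBPPBPPBPBPPBP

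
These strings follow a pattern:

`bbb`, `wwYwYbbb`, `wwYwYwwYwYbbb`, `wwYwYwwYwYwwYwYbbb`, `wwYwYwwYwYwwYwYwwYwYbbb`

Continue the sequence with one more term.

wwYwYwwYwYwwYwYwwYwYwwYwYbbb

Every step adds wwYwY at the front: s(k+1) = wwYwY·s(k).
One more step from wwYwYwwYwYwwYwYwwYwYbbb gives the answer.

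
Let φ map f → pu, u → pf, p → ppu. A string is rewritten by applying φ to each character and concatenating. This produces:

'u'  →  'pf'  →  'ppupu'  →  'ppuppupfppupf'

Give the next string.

φ(ppuppupfppupf) expands symbol-by-symbol to ppu ppu pf ppu ppu pf ppu pu ppu ppu pf ppu pu; joining the 13 pieces gives the next term.

ppuppupfppuppupfppupuppuppupfppupu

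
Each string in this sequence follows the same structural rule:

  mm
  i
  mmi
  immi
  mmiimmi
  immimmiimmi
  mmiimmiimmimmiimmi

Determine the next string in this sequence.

immimmiimmimmiimmiimmimmiimmi

Each term (from the third on) is the two preceding terms concatenated in order: term 3 = mm·i = mmi.
Continuing: immimmiimmi · mmiimmiimmimmiimmi gives term 8.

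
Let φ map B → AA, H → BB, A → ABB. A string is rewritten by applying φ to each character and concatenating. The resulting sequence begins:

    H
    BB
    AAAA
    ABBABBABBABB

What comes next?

ABBAAAAABBAAAAABBAAAAABBAAAA

Apply φ to ABBABBABBABB symbol by symbol: A→ABB, B→AA, B→AA, A→ABB, B→AA, B→AA, A→ABB, B→AA, B→AA, A→ABB, B→AA, B→AA; joined: ABB AA AA ABB AA AA ABB AA AA ABB AA AA.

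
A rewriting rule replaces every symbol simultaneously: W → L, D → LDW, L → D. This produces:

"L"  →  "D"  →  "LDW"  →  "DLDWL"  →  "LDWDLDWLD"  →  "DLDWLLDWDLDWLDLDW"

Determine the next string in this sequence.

Rewriting the 17 symbols of DLDWLLDWDLDWLDLDW one by one yields LDW D LDW L D D LDW L LDW D LDW L D LDW D LDW L; concatenated:

LDWDLDWLDDLDWLLDWDLDWLDLDWDLDWL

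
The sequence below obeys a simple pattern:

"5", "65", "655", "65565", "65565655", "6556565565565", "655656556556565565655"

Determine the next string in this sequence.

6556565565565655656556556565565565

From term 3 onward, concatenate the last term with the second-to-last: 65·5 = 655, 655·65 = 65565, …
So term 8 is 655656556556565565655·6556565565565.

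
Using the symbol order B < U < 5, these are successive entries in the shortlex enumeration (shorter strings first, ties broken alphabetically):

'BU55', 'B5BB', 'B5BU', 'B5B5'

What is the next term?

B5UB

Find the rightmost character of B5B5 below 5, bump it to the next letter, and reset everything to its right to B.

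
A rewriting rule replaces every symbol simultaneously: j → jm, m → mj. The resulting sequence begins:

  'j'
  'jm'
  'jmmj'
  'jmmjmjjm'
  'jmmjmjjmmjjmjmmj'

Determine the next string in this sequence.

Applying the rule to each of the 16 symbols of jmmjmjjmmjjmjmmj gives the pieces jm mj mj jm mj jm jm mj mj jm jm mj jm mj mj jm, which concatenate to the answer.

jmmjmjjmmjjmjmmjmjjmjmmjjmmjmjjm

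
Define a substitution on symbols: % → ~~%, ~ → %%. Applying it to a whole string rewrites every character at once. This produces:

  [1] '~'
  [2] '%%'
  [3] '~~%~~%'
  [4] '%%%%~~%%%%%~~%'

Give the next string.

~~%~~%~~%~~%%%%%~~%~~%~~%~~%~~%%%%%~~%

Replace each of the 14 characters of %%%%~~%%%%%~~% in place — ~~% ~~% ~~% ~~% %% %% ~~% ~~% ~~% ~~% ~~% %% %% ~~% — and concatenate.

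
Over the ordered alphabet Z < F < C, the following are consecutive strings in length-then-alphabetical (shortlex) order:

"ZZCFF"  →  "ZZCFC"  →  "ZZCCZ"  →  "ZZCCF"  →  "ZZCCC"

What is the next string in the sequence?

ZFZZZ

Find the rightmost character of ZZCCC below C, bump it to the next letter, and reset everything to its right to Z.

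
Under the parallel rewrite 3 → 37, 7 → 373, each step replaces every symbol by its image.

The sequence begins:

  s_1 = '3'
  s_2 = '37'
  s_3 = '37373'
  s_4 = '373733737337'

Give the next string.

Rewriting each symbol of 373733737337: 3→37, 7→373, 3→37, 7→373, 3→37, 3→37, 7→373, 3→37, 7→373, 3→37, 3→37, 7→373, which concatenates to 37 373 37 373 37 37 373 37 373 37 37 373.

37373373733737373373733737373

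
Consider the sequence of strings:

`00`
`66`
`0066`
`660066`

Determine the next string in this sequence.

0066660066

This is a Fibonacci-style word recurrence s(k) = s(k−2)·s(k−1): e.g. 00·66 = 0066.
So term 5 is 0066·660066.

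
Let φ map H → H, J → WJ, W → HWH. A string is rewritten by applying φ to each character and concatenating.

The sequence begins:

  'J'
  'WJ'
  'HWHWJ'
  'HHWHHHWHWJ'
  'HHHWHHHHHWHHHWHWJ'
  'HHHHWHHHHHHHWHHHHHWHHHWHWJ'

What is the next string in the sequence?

HHHHHWHHHHHHHHHWHHHHHHHWHHHHHWHHHWHWJ

Applying the rule to each of the 26 symbols of HHHHWHHHHHHHWHHHHHWHHHWHWJ gives the pieces H H H H HWH H H H H H H H HWH H H H H H HWH H H H HWH H HWH WJ, which concatenate to the answer.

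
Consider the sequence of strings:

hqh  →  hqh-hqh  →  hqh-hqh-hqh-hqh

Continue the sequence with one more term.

s(k+1) = s(k)·-·s(k) — each term doubles the last with '-' between the halves.
Doubling hqh-hqh-hqh-hqh with '-' between the halves:

hqh-hqh-hqh-hqh-hqh-hqh-hqh-hqh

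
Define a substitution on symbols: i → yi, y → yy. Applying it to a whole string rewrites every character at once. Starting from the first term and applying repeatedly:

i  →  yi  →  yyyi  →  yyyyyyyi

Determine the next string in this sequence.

yyyyyyyyyyyyyyyi

Expanding yyyyyyyi: y→yy, y→yy, y→yy, y→yy, y→yy, y→yy, y→yy, i→yi. Concatenated: yy yy yy yy yy yy yy yi.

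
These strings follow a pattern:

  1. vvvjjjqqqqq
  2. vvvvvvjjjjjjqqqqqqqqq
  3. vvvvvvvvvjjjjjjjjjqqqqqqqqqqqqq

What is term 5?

Reading off run lengths: v runs 3, 6, 9; j runs 3, 6, 9; q runs 5, 9, 13 — each is linear in n (n = 1, 2, …).
Setting n = 5 gives 15, 15, 21 characters in each block.

vvvvvvvvvvvvvvvjjjjjjjjjjjjjjjqqqqqqqqqqqqqqqqqqqqq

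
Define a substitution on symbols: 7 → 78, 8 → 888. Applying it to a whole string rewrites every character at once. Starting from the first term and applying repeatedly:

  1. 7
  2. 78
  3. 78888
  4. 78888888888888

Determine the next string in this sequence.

78888888888888888888888888888888888888888

Replace each of the 14 characters of 78888888888888 in place — 78 888 888 888 888 888 888 888 888 888 888 888 888 888 — and concatenate.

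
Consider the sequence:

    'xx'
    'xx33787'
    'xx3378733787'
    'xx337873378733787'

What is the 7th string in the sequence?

xx337873378733787337873378733787

The strings grow by a fixed suffix 33787 each time.
From xx337873378733787, 3 further steps: xx337873378733787 → xx33787337873378733787 → xx3378733787337873378733787 → (answer).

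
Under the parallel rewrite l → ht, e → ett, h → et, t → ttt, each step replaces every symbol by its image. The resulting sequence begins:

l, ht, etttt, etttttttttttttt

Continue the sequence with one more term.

Applying the rule to each of the 15 symbols of etttttttttttttt gives the pieces ett ttt ttt ttt ttt ttt ttt ttt ttt ttt ttt ttt ttt ttt ttt, which concatenate to the answer.

etttttttttttttttttttttttttttttttttttttttttttt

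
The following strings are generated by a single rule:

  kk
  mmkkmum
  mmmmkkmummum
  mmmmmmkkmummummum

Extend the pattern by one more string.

Each term wraps the previous one in mm on the left and mum on the right.
Applying this once more to mmmmmmkkmummummum:

mmmmmmmmkkmummummummum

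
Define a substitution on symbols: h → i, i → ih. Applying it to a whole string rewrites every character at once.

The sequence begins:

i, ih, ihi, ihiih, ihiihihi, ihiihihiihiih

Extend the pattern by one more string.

Replace each of the 13 characters of ihiihihiihiih in place — ih i ih ih i ih i ih ih i ih ih i — and concatenate.

ihiihihiihiihihiihihi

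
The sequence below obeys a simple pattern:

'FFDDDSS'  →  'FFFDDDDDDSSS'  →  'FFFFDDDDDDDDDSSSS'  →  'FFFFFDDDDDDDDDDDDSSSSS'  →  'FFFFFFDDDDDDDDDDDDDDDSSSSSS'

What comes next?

Term n consists of n+1 F's, followed by 3n D's, followed by n+1 S's (n = 1, 2, …).
Setting n = 6 gives 7, 18, 7 characters in each block.

FFFFFFFDDDDDDDDDDDDDDDDDDSSSSSSS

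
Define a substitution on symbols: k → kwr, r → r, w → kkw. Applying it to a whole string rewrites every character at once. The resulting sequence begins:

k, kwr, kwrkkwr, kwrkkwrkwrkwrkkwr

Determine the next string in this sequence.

kwrkkwrkwrkwrkkwrkwrkkwrkwrkkwrkwrkwrkkwr

Applying the rule to each of the 17 symbols of kwrkkwrkwrkwrkkwr gives the pieces kwr kkw r kwr kwr kkw r kwr kkw r kwr kkw r kwr kwr kkw r, which concatenate to the answer.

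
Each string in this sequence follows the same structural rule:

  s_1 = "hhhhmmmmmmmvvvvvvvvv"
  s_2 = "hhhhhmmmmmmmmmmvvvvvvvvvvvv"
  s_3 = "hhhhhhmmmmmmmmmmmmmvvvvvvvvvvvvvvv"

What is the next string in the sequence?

Term n consists of n+1 h's, followed by 3n-2 m's, followed by 3n v's, where the shown terms are n = 3, 4, 5.
At n = 6 the blocks have lengths 7, 16, 18.

hhhhhhhmmmmmmmmmmmmmmmmvvvvvvvvvvvvvvvvvv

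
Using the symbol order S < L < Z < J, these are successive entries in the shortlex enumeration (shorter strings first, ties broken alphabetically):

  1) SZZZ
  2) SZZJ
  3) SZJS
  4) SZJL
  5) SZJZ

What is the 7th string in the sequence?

SJSS

Continuing the enumeration 2 steps past SZJZ: SZJZ → SZJJ → (answer).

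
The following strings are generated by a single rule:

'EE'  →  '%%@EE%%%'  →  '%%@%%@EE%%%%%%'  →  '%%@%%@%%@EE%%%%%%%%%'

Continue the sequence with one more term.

%%@%%@%%@%%@EE%%%%%%%%%%%%

Each term wraps the previous one in %%@ on the left and %%% on the right.
One more step from %%@%%@%%@EE%%%%%%%%% gives the answer.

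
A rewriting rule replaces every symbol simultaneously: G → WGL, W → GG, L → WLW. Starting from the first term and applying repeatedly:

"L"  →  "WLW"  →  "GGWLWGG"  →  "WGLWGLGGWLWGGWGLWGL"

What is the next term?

Rewriting the 19 symbols of WGLWGLGGWLWGGWGLWGL one by one yields GG WGL WLW GG WGL WLW WGL WGL GG WLW GG WGL WGL GG WGL WLW GG WGL WLW; concatenated:

GGWGLWLWGGWGLWLWWGLWGLGGWLWGGWGLWGLGGWGLWLWGGWGLWLW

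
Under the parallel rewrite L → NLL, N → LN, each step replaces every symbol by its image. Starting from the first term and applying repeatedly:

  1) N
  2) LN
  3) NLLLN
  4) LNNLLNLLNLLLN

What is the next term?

Applying the rule to each of the 13 symbols of LNNLLNLLNLLLN gives the pieces NLL LN LN NLL NLL LN NLL NLL LN NLL NLL NLL LN, which concatenate to the answer.

NLLLNLNNLLNLLLNNLLNLLLNNLLNLLNLLLN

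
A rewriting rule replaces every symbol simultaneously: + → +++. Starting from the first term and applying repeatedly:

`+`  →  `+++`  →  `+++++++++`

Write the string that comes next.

Expanding +++++++++: +→+++, +→+++, +→+++, +→+++, +→+++, +→+++, +→+++, +→+++, +→+++. Concatenated: +++ +++ +++ +++ +++ +++ +++ +++ +++.

+++++++++++++++++++++++++++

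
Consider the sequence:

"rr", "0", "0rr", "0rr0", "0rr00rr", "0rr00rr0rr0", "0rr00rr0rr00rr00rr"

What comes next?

0rr00rr0rr00rr00rr0rr00rr0rr0

From term 3 onward, concatenate the last term with the second-to-last: 0·rr = 0rr, 0rr·0 = 0rr0, …
Continuing: 0rr00rr0rr00rr00rr · 0rr00rr0rr0 gives term 8.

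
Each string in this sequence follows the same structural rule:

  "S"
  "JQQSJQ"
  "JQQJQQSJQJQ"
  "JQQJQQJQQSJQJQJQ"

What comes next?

JQQJQQJQQJQQSJQJQJQJQ

Every step adds JQQ to the front and JQ to the end of the previous string.
So the next term is JQQ·JQQJQQJQQSJQJQJQ·JQ.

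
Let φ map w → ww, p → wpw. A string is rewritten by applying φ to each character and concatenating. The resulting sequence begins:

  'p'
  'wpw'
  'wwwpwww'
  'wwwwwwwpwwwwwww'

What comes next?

wwwwwwwwwwwwwwwpwwwwwwwwwwwwwww

φ(wwwwwwwpwwwwwww) expands symbol-by-symbol to ww ww ww ww ww ww ww wpw ww ww ww ww ww ww ww; joining the 15 pieces gives the next term.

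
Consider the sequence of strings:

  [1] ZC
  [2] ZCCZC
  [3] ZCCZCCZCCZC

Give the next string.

Every step duplicates the string with 'C' between the halves.
Doubling ZCCZCCZCCZC with 'C' between the halves:

ZCCZCCZCCZCCZCCZCCZCCZC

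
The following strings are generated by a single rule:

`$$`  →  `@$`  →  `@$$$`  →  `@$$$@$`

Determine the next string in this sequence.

@$$$@$@$$$

This is a Fibonacci-style word recurrence s(k) = s(k−1)·s(k−2): e.g. @$·$$ = @$$$.
So term 5 is @$$$@$·@$$$.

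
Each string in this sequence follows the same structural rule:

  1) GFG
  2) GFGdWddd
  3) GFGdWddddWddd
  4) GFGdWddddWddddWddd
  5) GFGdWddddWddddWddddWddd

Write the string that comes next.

Every step adds dWddd to the end: s(k+1) = s(k)·dWddd.
Applying this once more to GFGdWddddWddddWddddWddd:

GFGdWddddWddddWddddWddddWddd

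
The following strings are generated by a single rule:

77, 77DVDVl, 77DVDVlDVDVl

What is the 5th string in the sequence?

Every step adds DVDVl to the end: s(k+1) = s(k)·DVDVl.
From 77DVDVlDVDVl, 2 further steps: 77DVDVlDVDVl → 77DVDVlDVDVlDVDVl → (answer).

77DVDVlDVDVlDVDVlDVDVl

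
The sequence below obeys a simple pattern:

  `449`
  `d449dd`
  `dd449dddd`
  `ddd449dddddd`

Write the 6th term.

Each term wraps the previous one in d on the left and dd on the right.
From ddd449dddddd, 2 further steps: ddd449dddddd → dddd449dddddddd → (answer).

ddddd449dddddddddd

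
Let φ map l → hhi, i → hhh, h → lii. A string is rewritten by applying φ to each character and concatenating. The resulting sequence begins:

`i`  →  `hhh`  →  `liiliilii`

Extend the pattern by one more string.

Rewriting each symbol of liiliilii: l→hhi, i→hhh, i→hhh, l→hhi, i→hhh, i→hhh, l→hhi, i→hhh, i→hhh, which concatenates to hhi hhh hhh hhi hhh hhh hhi hhh hhh.

hhihhhhhhhhihhhhhhhhihhhhhh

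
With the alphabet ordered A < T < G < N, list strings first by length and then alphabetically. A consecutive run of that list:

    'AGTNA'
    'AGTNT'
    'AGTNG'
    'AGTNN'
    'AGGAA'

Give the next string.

The successor of AGGAA increments the rightmost position that isn't already N and resets every position after it to A.

AGGAT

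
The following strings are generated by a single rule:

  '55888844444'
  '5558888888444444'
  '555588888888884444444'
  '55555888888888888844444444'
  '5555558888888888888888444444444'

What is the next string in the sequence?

555555588888888888888888884444444444

The n-th term is n 5's then 3n-2 8's then n+3 4's, where the shown terms are n = 2, 3, 4, 5, 6.
Setting n = 7 gives 7, 19, 10 characters in each block.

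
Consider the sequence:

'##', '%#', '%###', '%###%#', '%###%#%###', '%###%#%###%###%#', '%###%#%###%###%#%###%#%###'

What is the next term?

%###%#%###%###%#%###%#%###%###%#%###%###%#

This is a Fibonacci-style word recurrence s(k) = s(k−1)·s(k−2): e.g. %#·## = %###.
So term 8 is %###%#%###%###%#%###%#%###·%###%#%###%###%#.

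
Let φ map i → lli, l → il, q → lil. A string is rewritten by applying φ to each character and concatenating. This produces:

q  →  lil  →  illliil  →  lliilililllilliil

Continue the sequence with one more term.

Rewriting the 17 symbols of lliilililllilliil one by one yields il il lli lli il lli il lli il il il lli il il lli lli il; concatenated:

ililllilliillliillliililillliililllilliil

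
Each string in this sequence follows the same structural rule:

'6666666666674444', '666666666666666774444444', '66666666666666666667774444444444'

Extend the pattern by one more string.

Each string has the form 6^{4n+3} 7^{n-1} 4^{3n-2}, where the shown terms are n = 2, 3, 4.
Setting n = 5 gives 23, 4, 13 characters in each block.

6666666666666666666666677774444444444444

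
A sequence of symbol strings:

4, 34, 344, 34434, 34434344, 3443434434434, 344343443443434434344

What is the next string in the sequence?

From term 3 onward, concatenate the last term with the second-to-last: 34·4 = 344, 344·34 = 34434, …
So term 8 is 344343443443434434344·3443434434434.

3443434434434344343443443434434434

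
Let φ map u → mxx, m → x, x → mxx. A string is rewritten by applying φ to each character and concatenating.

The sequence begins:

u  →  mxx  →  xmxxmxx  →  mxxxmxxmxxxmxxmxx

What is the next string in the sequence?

Replace each of the 17 characters of mxxxmxxmxxxmxxmxx in place — x mxx mxx mxx x mxx mxx x mxx mxx mxx x mxx mxx x mxx mxx — and concatenate.

xmxxmxxmxxxmxxmxxxmxxmxxmxxxmxxmxxxmxxmxx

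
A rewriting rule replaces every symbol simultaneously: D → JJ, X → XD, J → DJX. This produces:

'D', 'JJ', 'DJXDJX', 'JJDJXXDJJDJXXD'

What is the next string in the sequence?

Applying the rule to each of the 14 symbols of JJDJXXDJJDJXXD gives the pieces DJX DJX JJ DJX XD XD JJ DJX DJX JJ DJX XD XD JJ, which concatenate to the answer.

DJXDJXJJDJXXDXDJJDJXDJXJJDJXXDXDJJ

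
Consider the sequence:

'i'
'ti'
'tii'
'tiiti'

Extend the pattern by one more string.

tiititii

This is a Fibonacci-style word recurrence s(k) = s(k−1)·s(k−2): e.g. ti·i = tii.
Continuing: tiiti · tii gives term 5.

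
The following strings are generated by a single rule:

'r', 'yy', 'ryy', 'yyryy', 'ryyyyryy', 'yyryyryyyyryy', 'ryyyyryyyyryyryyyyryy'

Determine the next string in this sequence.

yyryyryyyyryyryyyyryyyyryyryyyyryy

From term 3 onward, concatenate the second-to-last term with the last: r·yy = ryy, yy·ryy = yyryy, …
The next term joins yyryyryyyyryy and ryyyyryyyyryyryyyyryy.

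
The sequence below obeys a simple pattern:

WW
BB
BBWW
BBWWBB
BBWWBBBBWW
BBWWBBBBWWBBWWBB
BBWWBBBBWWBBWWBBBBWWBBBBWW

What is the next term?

BBWWBBBBWWBBWWBBBBWWBBBBWWBBWWBBBBWWBBWWBB

This is a Fibonacci-style word recurrence s(k) = s(k−1)·s(k−2): e.g. BB·WW = BBWW.
Continuing: BBWWBBBBWWBBWWBBBBWWBBBBWW · BBWWBBBBWWBBWWBB gives term 8.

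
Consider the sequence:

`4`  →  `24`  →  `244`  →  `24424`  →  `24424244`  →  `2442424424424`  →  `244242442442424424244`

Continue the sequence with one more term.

2442424424424244242442442424424424

Each term (from the third on) is the previous term followed by the one before it: term 3 = 24·4 = 244.
Continuing: 244242442442424424244 · 2442424424424 gives term 8.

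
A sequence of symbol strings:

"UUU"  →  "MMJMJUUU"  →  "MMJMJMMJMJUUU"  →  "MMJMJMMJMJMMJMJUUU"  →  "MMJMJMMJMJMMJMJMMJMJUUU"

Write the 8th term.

Every step adds MMJMJ at the front: s(k+1) = MMJMJ·s(k).
From MMJMJMMJMJMMJMJMMJMJUUU, 3 further steps: MMJMJMMJMJMMJMJMMJMJUUU → MMJMJMMJMJMMJMJMMJMJMMJMJUUU → MMJMJMMJMJMMJMJMMJMJMMJMJMMJMJUUU → (answer).

MMJMJMMJMJMMJMJMMJMJMMJMJMMJMJMMJMJUUU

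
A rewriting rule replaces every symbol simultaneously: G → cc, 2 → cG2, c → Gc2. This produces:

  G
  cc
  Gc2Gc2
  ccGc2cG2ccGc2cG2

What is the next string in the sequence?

Applying the rule to each of the 16 symbols of ccGc2cG2ccGc2cG2 gives the pieces Gc2 Gc2 cc Gc2 cG2 Gc2 cc cG2 Gc2 Gc2 cc Gc2 cG2 Gc2 cc cG2, which concatenate to the answer.

Gc2Gc2ccGc2cG2Gc2cccG2Gc2Gc2ccGc2cG2Gc2cccG2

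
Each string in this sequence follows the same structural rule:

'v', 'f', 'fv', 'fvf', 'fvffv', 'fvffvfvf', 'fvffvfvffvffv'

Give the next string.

From term 3 onward, concatenate the last term with the second-to-last: f·v = fv, fv·f = fvf, …
So term 8 is fvffvfvffvffv·fvffvfvf.

fvffvfvffvffvfvffvfvf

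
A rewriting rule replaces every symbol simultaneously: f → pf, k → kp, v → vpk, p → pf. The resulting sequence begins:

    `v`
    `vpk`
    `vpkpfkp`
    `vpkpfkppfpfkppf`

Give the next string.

Rewriting the 15 symbols of vpkpfkppfpfkppf one by one yields vpk pf kp pf pf kp pf pf pf pf pf kp pf pf pf; concatenated:

vpkpfkppfpfkppfpfpfpfpfkppfpfpf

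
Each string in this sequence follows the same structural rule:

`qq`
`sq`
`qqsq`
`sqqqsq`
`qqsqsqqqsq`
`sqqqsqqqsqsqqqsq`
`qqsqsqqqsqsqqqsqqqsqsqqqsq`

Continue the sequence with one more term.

This is a Fibonacci-style word recurrence s(k) = s(k−2)·s(k−1): e.g. qq·sq = qqsq.
So term 8 is sqqqsqqqsqsqqqsq·qqsqsqqqsqsqqqsqqqsqsqqqsq.

sqqqsqqqsqsqqqsqqqsqsqqqsqsqqqsqqqsqsqqqsq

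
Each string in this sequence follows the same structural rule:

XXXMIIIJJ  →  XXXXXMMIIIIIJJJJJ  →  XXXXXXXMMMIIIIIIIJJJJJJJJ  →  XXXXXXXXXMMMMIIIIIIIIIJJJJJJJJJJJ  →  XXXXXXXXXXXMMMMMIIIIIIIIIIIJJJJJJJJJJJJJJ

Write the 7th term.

The n-th term is 2n+1 X's then n M's then 2n+1 I's then 3n-1 J's (n = 1, 2, …).
At n = 7 the blocks have lengths 15, 7, 15, 20.

XXXXXXXXXXXXXXXMMMMMMMIIIIIIIIIIIIIIIJJJJJJJJJJJJJJJJJJJJ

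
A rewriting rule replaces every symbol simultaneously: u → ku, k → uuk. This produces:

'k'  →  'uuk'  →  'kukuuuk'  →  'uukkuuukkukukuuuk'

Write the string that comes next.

kukuuukuukkukukuuukuukkuuukkuuukkukukuuuk

φ(uukkuuukkukukuuuk) expands symbol-by-symbol to ku ku uuk uuk ku ku ku uuk uuk ku uuk ku uuk ku ku ku uuk; joining the 17 pieces gives the next term.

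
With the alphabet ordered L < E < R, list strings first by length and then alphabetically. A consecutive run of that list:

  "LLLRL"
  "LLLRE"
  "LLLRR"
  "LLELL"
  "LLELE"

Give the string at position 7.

LLEEL

Advancing 2 positions from LLELE through LLELE → LLELR reaches term 7.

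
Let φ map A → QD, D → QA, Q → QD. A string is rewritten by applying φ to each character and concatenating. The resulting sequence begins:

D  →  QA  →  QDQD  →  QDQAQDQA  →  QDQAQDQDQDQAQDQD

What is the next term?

φ(QDQAQDQDQDQAQDQD) expands symbol-by-symbol to QD QA QD QD QD QA QD QA QD QA QD QD QD QA QD QA; joining the 16 pieces gives the next term.

QDQAQDQDQDQAQDQAQDQAQDQDQDQAQDQA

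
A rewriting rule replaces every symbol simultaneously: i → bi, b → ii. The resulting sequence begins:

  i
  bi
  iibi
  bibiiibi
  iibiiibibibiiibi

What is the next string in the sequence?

Applying the rule to each of the 16 symbols of iibiiibibibiiibi gives the pieces bi bi ii bi bi bi ii bi ii bi ii bi bi bi ii bi, which concatenate to the answer.

bibiiibibibiiibiiibiiibibibiiibi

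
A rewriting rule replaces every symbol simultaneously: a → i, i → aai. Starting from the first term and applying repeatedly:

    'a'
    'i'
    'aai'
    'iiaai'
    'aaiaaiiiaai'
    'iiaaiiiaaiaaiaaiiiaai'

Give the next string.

Replace each of the 21 characters of iiaaiiiaaiaaiaaiiiaai in place — aai aai i i aai aai aai i i aai i i aai i i aai aai aai i i aai — and concatenate.

aaiaaiiiaaiaaiaaiiiaaiiiaaiiiaaiaaiaaiiiaai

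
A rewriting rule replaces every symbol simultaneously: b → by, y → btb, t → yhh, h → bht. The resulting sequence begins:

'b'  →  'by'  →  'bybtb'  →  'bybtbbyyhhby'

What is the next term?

Rewriting each symbol of bybtbbyyhhby: b→by, y→btb, b→by, t→yhh, b→by, b→by, y→btb, y→btb, h→bht, h→bht, b→by, y→btb, which concatenates to by btb by yhh by by btb btb bht bht by btb.

bybtbbyyhhbybybtbbtbbhtbhtbybtb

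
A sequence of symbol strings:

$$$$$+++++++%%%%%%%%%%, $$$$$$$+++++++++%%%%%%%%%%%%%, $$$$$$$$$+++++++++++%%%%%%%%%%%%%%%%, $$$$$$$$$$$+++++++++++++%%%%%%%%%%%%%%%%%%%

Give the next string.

Each string has the form $^{2n-1} +^{2n+1} %^{3n+1}, where the shown terms are n = 3, 4, 5, 6.
At n = 7 the blocks have lengths 13, 15, 22.

$$$$$$$$$$$$$+++++++++++++++%%%%%%%%%%%%%%%%%%%%%%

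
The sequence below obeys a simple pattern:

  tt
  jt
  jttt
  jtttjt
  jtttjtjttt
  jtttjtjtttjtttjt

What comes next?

From term 3 onward, concatenate the last term with the second-to-last: jt·tt = jttt, jttt·jt = jtttjt, …
Continuing: jtttjtjtttjtttjt · jtttjtjttt gives term 7.

jtttjtjtttjtttjtjtttjtjttt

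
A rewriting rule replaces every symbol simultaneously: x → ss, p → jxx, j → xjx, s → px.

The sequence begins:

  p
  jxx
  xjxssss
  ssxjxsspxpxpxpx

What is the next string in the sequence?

Replace each of the 15 characters of ssxjxsspxpxpxpx in place — px px ss xjx ss px px jxx ss jxx ss jxx ss jxx ss — and concatenate.

pxpxssxjxsspxpxjxxssjxxssjxxssjxxss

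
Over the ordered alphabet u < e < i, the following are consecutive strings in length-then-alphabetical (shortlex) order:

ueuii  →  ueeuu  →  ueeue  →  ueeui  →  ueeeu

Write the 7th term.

Continuing the enumeration 2 steps past ueeeu: ueeeu → ueeee → (answer).

ueeei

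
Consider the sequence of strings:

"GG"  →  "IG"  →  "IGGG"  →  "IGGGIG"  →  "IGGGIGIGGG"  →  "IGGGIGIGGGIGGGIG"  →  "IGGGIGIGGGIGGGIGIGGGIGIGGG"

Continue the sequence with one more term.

IGGGIGIGGGIGGGIGIGGGIGIGGGIGGGIGIGGGIGGGIG

This is a Fibonacci-style word recurrence s(k) = s(k−1)·s(k−2): e.g. IG·GG = IGGG.
Continuing: IGGGIGIGGGIGGGIGIGGGIGIGGG · IGGGIGIGGGIGGGIG gives term 8.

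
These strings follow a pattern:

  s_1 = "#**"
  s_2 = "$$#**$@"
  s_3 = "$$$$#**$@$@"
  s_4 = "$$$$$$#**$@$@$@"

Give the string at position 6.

$$$$$$$$$$#**$@$@$@$@$@

Each term wraps the previous one in $$ on the left and $@ on the right.
From $$$$$$#**$@$@$@, 2 further steps: $$$$$$#**$@$@$@ → $$$$$$$$#**$@$@$@$@ → (answer).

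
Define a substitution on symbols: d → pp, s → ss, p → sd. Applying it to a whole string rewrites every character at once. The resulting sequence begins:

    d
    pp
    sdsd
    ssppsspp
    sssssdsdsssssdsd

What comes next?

φ(sssssdsdsssssdsd) expands symbol-by-symbol to ss ss ss ss ss pp ss pp ss ss ss ss ss pp ss pp; joining the 16 pieces gives the next term.

ssssssssssppssppssssssssssppsspp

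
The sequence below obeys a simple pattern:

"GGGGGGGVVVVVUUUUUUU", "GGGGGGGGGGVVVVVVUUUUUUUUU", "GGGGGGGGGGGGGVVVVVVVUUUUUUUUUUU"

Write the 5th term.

Each string has the form G^{3n+1} V^{n+3} U^{2n+3}, where the shown terms are n = 2, 3, 4.
For term 5, n = 6, so the run lengths are 19, 9, 15.

GGGGGGGGGGGGGGGGGGGVVVVVVVVVUUUUUUUUUUUUUUU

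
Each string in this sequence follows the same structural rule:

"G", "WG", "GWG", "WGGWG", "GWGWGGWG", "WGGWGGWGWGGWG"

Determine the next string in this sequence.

This is a Fibonacci-style word recurrence s(k) = s(k−2)·s(k−1): e.g. G·WG = GWG.
Continuing: GWGWGGWG · WGGWGGWGWGGWG gives term 7.

GWGWGGWGWGGWGGWGWGGWG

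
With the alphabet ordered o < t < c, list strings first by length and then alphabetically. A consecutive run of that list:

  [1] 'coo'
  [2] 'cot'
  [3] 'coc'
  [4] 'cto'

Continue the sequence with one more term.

ctt

Find the rightmost character of cto below c, bump it to the next letter, and reset everything to its right to o.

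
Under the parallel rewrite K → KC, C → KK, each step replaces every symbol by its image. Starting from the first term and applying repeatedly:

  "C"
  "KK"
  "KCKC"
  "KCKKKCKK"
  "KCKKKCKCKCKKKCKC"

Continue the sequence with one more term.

Applying the rule to each of the 16 symbols of KCKKKCKCKCKKKCKC gives the pieces KC KK KC KC KC KK KC KK KC KK KC KC KC KK KC KK, which concatenate to the answer.

KCKKKCKCKCKKKCKKKCKKKCKCKCKKKCKK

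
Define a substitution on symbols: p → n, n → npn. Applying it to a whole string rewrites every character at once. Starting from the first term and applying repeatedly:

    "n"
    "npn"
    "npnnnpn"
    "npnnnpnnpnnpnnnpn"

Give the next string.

φ(npnnnpnnpnnpnnnpn) expands symbol-by-symbol to npn n npn npn npn n npn npn n npn npn n npn npn npn n npn; joining the 17 pieces gives the next term.

npnnnpnnpnnpnnnpnnpnnnpnnpnnnpnnpnnpnnnpn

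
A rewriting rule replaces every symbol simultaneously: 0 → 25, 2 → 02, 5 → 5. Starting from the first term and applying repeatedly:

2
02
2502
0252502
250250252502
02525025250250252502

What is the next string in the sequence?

Applying the rule to each of the 20 symbols of 02525025250250252502 gives the pieces 25 02 5 02 5 25 02 5 02 5 25 02 5 25 02 5 02 5 25 02, which concatenate to the answer.

250250252502502525025250250252502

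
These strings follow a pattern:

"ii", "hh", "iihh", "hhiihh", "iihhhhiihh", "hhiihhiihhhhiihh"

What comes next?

iihhhhiihhhhiihhiihhhhiihh

This is a Fibonacci-style word recurrence s(k) = s(k−2)·s(k−1): e.g. ii·hh = iihh.
So term 7 is iihhhhiihh·hhiihhiihhhhiihh.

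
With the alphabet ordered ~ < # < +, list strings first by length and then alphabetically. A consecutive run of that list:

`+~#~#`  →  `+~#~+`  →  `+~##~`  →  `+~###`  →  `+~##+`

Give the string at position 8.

Stepping forward 3 times from +~##+: +~##+ → +~#+~ → +~#+#, then the target.

+~#++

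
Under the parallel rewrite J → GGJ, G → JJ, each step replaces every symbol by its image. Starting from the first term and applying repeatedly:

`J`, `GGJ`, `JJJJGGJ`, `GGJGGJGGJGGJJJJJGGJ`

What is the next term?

Replace each of the 19 characters of GGJGGJGGJGGJJJJJGGJ in place — JJ JJ GGJ JJ JJ GGJ JJ JJ GGJ JJ JJ GGJ GGJ GGJ GGJ GGJ JJ JJ GGJ — and concatenate.

JJJJGGJJJJJGGJJJJJGGJJJJJGGJGGJGGJGGJGGJJJJJGGJ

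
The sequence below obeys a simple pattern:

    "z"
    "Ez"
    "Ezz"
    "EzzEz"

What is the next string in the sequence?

EzzEzEzz

This is a Fibonacci-style word recurrence s(k) = s(k−1)·s(k−2): e.g. Ez·z = Ezz.
Continuing: EzzEz · Ezz gives term 5.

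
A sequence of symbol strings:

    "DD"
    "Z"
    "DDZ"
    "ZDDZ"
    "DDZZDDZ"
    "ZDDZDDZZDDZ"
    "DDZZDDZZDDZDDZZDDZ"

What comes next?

ZDDZDDZZDDZDDZZDDZZDDZDDZZDDZ

From term 3 onward, concatenate the second-to-last term with the last: DD·Z = DDZ, Z·DDZ = ZDDZ, …
Continuing: ZDDZDDZZDDZ · DDZZDDZZDDZDDZZDDZ gives term 8.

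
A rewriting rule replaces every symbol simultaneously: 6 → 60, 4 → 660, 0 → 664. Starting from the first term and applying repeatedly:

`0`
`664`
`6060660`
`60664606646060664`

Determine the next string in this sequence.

φ(60664606646060664) expands symbol-by-symbol to 60 664 60 60 660 60 664 60 60 660 60 664 60 664 60 60 660; joining the 17 pieces gives the next term.

60664606066060664606066060664606646060660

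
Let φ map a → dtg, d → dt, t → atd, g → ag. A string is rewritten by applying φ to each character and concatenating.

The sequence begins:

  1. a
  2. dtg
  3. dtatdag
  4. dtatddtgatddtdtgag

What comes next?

dtatddtgatddtdtatdagdtgatddtdtatddtatdagdtgag

Replace each of the 18 characters of dtatddtgatddtdtgag in place — dt atd dtg atd dt dt atd ag dtg atd dt dt atd dt atd ag dtg ag — and concatenate.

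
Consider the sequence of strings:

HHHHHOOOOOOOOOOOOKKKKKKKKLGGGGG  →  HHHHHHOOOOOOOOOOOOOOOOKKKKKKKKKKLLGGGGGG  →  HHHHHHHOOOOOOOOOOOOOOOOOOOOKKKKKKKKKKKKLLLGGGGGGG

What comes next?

HHHHHHHHOOOOOOOOOOOOOOOOOOOOOOOOKKKKKKKKKKKKKKLLLLGGGGGGGG

The n-th term is n+2 H's then 4n O's then 2n+2 K's then n-2 L's then n+2 G's, where the shown terms are n = 3, 4, 5.
At n = 6 the blocks have lengths 8, 24, 14, 4, 8.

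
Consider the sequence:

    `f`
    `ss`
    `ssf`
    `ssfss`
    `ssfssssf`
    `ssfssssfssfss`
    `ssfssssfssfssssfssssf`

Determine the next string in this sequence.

This is a Fibonacci-style word recurrence s(k) = s(k−1)·s(k−2): e.g. ss·f = ssf.
The next term joins ssfssssfssfssssfssssf and ssfssssfssfss.

ssfssssfssfssssfssssfssfssssfssfss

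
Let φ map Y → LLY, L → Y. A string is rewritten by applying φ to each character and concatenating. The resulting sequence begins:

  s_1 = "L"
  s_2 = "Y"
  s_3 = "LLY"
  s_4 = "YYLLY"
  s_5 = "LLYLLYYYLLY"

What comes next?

YYLLYYYLLYLLYLLYYYLLY

Rewriting each symbol of LLYLLYYYLLY: L→Y, L→Y, Y→LLY, L→Y, L→Y, Y→LLY, Y→LLY, Y→LLY, L→Y, L→Y, Y→LLY, which concatenates to Y Y LLY Y Y LLY LLY LLY Y Y LLY.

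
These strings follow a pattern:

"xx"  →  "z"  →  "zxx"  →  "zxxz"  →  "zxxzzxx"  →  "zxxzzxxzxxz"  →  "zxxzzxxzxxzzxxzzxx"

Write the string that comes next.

zxxzzxxzxxzzxxzzxxzxxzzxxzxxz

Each term (from the third on) is the previous term followed by the one before it: term 3 = z·xx = zxx.
Continuing: zxxzzxxzxxzzxxzzxx · zxxzzxxzxxz gives term 8.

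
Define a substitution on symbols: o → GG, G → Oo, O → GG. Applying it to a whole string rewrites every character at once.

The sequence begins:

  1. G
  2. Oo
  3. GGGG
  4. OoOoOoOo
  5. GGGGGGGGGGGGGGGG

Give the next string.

φ(GGGGGGGGGGGGGGGG) expands symbol-by-symbol to Oo Oo Oo Oo Oo Oo Oo Oo Oo Oo Oo Oo Oo Oo Oo Oo; joining the 16 pieces gives the next term.

OoOoOoOoOoOoOoOoOoOoOoOoOoOoOoOo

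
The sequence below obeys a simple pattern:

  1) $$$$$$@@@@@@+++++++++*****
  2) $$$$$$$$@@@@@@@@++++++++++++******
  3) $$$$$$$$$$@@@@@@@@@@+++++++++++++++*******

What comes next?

Term n consists of 2n $'s, followed by 2n @'s, followed by 3n +'s, followed by n+2 *'s, where the shown terms are n = 3, 4, 5.
Setting n = 6 gives 12, 12, 18, 8 characters in each block.

$$$$$$$$$$$$@@@@@@@@@@@@++++++++++++++++++********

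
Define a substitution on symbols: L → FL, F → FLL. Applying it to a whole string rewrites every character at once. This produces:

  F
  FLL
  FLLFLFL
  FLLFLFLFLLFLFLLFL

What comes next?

Applying the rule to each of the 17 symbols of FLLFLFLFLLFLFLLFL gives the pieces FLL FL FL FLL FL FLL FL FLL FL FL FLL FL FLL FL FL FLL FL, which concatenate to the answer.

FLLFLFLFLLFLFLLFLFLLFLFLFLLFLFLLFLFLFLLFL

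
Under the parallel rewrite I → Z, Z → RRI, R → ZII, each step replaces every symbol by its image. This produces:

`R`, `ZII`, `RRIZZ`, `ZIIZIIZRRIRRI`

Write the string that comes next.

φ(ZIIZIIZRRIRRI) expands symbol-by-symbol to RRI Z Z RRI Z Z RRI ZII ZII Z ZII ZII Z; joining the 13 pieces gives the next term.

RRIZZRRIZZRRIZIIZIIZZIIZIIZ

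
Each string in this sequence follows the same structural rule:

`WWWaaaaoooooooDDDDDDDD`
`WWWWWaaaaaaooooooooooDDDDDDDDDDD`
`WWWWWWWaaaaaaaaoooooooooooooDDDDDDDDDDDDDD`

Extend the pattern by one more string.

WWWWWWWWWaaaaaaaaaaooooooooooooooooDDDDDDDDDDDDDDDDD

Term n consists of 2n-1 W's, followed by 2n a's, followed by 3n+1 o's, followed by 3n+2 D's, where the shown terms are n = 2, 3, 4.
At n = 5 the blocks have lengths 9, 10, 16, 17.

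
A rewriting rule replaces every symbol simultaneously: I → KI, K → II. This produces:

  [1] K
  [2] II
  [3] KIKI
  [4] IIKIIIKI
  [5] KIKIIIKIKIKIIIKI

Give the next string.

Rewriting the 16 symbols of KIKIIIKIKIKIIIKI one by one yields II KI II KI KI KI II KI II KI II KI KI KI II KI; concatenated:

IIKIIIKIKIKIIIKIIIKIIIKIKIKIIIKI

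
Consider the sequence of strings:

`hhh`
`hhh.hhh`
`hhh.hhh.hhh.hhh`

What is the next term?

s(k+1) = s(k)·.·s(k) — each term doubles the last with '.' between the halves.
Doubling hhh.hhh.hhh.hhh with '.' between the halves:

hhh.hhh.hhh.hhh.hhh.hhh.hhh.hhh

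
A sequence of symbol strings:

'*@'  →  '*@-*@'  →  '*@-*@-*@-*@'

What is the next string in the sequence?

*@-*@-*@-*@-*@-*@-*@-*@

s(k+1) = s(k)·-·s(k) — each term doubles the last with '-' between the halves.
One more doubling of *@-*@-*@-*@ gives the answer.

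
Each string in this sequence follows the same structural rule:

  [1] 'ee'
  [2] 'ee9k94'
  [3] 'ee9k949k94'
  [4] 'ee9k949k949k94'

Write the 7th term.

The strings grow by a fixed suffix 9k94 each time.
From ee9k949k949k94, 3 further steps: ee9k949k949k94 → ee9k949k949k949k94 → ee9k949k949k949k949k94 → (answer).

ee9k949k949k949k949k949k94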